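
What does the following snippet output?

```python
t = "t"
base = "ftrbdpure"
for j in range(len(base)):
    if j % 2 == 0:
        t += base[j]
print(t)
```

j=0: add 'f' → 'tf'
j=1: skip
j=2: add 'r' → 'tfr'
j=3: skip
j=4: add 'd' → 'tfrd'
j=5: skip
j=6: add 'u' → 'tfrdu'
j=7: skip
j=8: add 'e' → 'tfrdue'

tfrdue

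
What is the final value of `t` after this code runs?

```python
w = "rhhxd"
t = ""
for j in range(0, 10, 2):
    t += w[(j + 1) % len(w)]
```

j=0: add w[1]='h' → 'h'
j=2: add w[3]='x' → 'hx'
j=4: add w[0]='r' → 'hxr'
j=6: add w[2]='h' → 'hxrh'
j=8: add w[4]='d' → 'hxrhd'

'hxrhd'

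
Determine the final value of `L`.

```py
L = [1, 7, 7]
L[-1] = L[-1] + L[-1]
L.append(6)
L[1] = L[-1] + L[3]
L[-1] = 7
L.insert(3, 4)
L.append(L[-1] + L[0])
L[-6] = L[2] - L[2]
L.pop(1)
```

L[-1] = L[-1]+L[-1] = 7+7 = 14 → [1, 7, 14]
append 6 → [1, 7, 14, 6]
L[1] = L[-1]+L[3] = 6+6 = 12 → [1, 12, 14, 6]
L[-1] = 7 → [1, 12, 14, 7]
insert 4 at 3 → [1, 12, 14, 4, 7]
append L[-1]+L[0] = 7+1 = 8 → [1, 12, 14, 4, 7, 8]
L[-6] = L[2]-L[2] = 14-14 = 0 → [0, 12, 14, 4, 7, 8]
pop(1) removes 12 → [0, 14, 4, 7, 8]

[0, 14, 4, 7, 8]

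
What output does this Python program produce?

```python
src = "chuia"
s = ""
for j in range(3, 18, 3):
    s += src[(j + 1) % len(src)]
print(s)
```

j=3: add src[4]='a' → 'a'
j=6: add src[2]='u' → 'au'
j=9: add src[0]='c' → 'auc'
j=12: add src[3]='i' → 'auci'
j=15: add src[1]='h' → 'aucih'

aucih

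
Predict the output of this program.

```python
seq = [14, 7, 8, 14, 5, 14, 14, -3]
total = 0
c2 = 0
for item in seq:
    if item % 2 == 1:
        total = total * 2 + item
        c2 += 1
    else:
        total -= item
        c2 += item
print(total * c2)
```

item=14: not odd, total = 0-14 = -14; c2=14
item=7: odd, total = (-14)*2+7 = -21; c2=15
item=8: not odd, total = (-21)-8 = -29; c2=23
item=14: not odd, total = (-29)-14 = -43; c2=37
item=5: odd, total = (-43)*2+5 = -81; c2=38
item=14: not odd, total = (-81)-14 = -95; c2=52
item=14: not odd, total = (-95)-14 = -109; c2=66
item=-3: odd, total = (-109)*2+(-3) = -221; c2=67
total*c2 = (-221)*67 = -14807

-14807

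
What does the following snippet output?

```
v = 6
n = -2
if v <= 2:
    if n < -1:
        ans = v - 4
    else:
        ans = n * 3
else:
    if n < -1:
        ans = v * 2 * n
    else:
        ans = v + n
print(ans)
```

v=6, n=-2
v <= 2 is False; n < -1 is True
→ ans = v * 2 * n = -24

-24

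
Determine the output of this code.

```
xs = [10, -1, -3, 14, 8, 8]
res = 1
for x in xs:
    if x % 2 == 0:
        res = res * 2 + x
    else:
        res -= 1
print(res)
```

160

x=10: even, res = 1*2+10 = 12
x=-1: not even, res = 12-1 = 11
x=-3: not even, res = 11-1 = 10
x=14: even, res = 10*2+14 = 34
x=8: even, res = 34*2+8 = 76
x=8: even, res = 76*2+8 = 160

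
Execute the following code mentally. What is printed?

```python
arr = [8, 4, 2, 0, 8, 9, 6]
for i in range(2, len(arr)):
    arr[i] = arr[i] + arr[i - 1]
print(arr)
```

i=2: arr[2] = 2+4 = 6 → [8, 4, 6, 0, 8, 9, 6]
i=3: arr[3] = 0+6 = 6 → [8, 4, 6, 6, 8, 9, 6]
i=4: arr[4] = 8+6 = 14 → [8, 4, 6, 6, 14, 9, 6]
i=5: arr[5] = 9+14 = 23 → [8, 4, 6, 6, 14, 23, 6]
i=6: arr[6] = 6+23 = 29 → [8, 4, 6, 6, 14, 23, 29]

[8, 4, 6, 6, 14, 23, 29]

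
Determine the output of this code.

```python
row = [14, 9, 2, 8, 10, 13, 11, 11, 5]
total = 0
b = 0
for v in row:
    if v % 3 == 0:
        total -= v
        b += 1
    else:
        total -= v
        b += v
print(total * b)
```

v=14: not %3==0, total = 0-14 = -14; b=14
v=9: %3==0, total = (-14)-9 = -23; b=15
v=2: not %3==0, total = (-23)-2 = -25; b=17
v=8: not %3==0, total = (-25)-8 = -33; b=25
v=10: not %3==0, total = (-33)-10 = -43; b=35
v=13: not %3==0, total = (-43)-13 = -56; b=48
v=11: not %3==0, total = (-56)-11 = -67; b=59
v=11: not %3==0, total = (-67)-11 = -78; b=70
v=5: not %3==0, total = (-78)-5 = -83; b=75
total*b = (-83)*75 = -6225

-6225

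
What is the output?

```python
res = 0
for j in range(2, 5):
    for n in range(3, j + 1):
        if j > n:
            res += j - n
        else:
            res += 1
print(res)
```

j=3,n=3: not 3>3, res = 0+1 = 1
j=4,n=3: 4>3, res = 1+1 = 2
j=4,n=4: not 4>4, res = 2+1 = 3

3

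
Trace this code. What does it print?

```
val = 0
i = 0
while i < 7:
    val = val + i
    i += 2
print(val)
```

12

i=0: val = 0+0 = 0
i=2: val = 0+2 = 2
i=4: val = 2+4 = 6
i=6: val = 6+6 = 12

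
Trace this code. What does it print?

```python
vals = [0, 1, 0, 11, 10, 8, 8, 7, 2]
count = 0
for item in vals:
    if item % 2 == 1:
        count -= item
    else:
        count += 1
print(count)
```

-13

item=0: not odd, count = 0+1 = 1
item=1: odd, count = 1-1 = 0
item=0: not odd, count = 0+1 = 1
item=11: odd, count = 1-11 = -10
item=10: not odd, count = (-10)+1 = -9
item=8: not odd, count = (-9)+1 = -8
item=8: not odd, count = (-8)+1 = -7
item=7: odd, count = (-7)-7 = -14
item=2: not odd, count = (-14)+1 = -13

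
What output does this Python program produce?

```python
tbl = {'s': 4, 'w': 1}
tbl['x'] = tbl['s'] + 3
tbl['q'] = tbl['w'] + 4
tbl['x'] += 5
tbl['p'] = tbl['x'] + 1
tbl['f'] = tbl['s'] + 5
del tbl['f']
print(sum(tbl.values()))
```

35

tbl['x'] = tbl['s']+3 = 7 → {'s': 4, 'w': 1, 'x': 7}
tbl['q'] = tbl['w']+4 = 5 → {'s': 4, 'w': 1, 'x': 7, 'q': 5}
tbl['x'] = 7+5 = 12 → {'s': 4, 'w': 1, 'x': 12, 'q': 5}
tbl['p'] = tbl['x']+1 = 13 → {'s': 4, 'w': 1, 'x': 12, 'q': 5, 'p': 13}
tbl['f'] = tbl['s']+5 = 9 → {'s': 4, 'w': 1, 'x': 12, 'q': 5, 'p': 13, 'f': 9}
del 'f' → {'s': 4, 'w': 1, 'x': 12, 'q': 5, 'p': 13}
sum of values = 35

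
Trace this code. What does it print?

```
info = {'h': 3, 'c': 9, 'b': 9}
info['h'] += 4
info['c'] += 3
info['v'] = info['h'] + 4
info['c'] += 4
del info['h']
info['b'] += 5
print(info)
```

{'c': 16, 'b': 14, 'v': 11}

info['h'] = 3+4 = 7 → {'h': 7, 'c': 9, 'b': 9}
info['c'] = 9+3 = 12 → {'h': 7, 'c': 12, 'b': 9}
info['v'] = info['h']+4 = 11 → {'h': 7, 'c': 12, 'b': 9, 'v': 11}
info['c'] = 12+4 = 16 → {'h': 7, 'c': 16, 'b': 9, 'v': 11}
del 'h' → {'c': 16, 'b': 9, 'v': 11}
info['b'] = 9+5 = 14 → {'c': 16, 'b': 14, 'v': 11}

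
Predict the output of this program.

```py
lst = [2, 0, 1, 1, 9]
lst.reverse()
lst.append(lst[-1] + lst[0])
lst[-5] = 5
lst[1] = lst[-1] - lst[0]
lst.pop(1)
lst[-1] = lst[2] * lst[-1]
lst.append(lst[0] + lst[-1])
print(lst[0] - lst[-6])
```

reverse → [9, 1, 1, 0, 2]
append lst[-1]+lst[0] = 2+9 = 11 → [9, 1, 1, 0, 2, 11]
lst[-5] = 5 → [9, 5, 1, 0, 2, 11]
lst[1] = lst[-1]-lst[0] = 11-9 = 2 → [9, 2, 1, 0, 2, 11]
pop(1) removes 2 → [9, 1, 0, 2, 11]
lst[-1] = lst[2]*lst[-1] = 0*11 = 0 → [9, 1, 0, 2, 0]
append lst[0]+lst[-1] = 9+0 = 9 → [9, 1, 0, 2, 0, 9]
lst[0]-lst[-6] = 9-9 = 0

0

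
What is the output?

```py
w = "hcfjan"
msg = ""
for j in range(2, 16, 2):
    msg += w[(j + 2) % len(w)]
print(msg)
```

ahfahfa

j=2: add w[4]='a' → 'a'
j=4: add w[0]='h' → 'ah'
j=6: add w[2]='f' → 'ahf'
j=8: add w[4]='a' → 'ahfa'
j=10: add w[0]='h' → 'ahfah'
j=12: add w[2]='f' → 'ahfahf'
j=14: add w[4]='a' → 'ahfahfa'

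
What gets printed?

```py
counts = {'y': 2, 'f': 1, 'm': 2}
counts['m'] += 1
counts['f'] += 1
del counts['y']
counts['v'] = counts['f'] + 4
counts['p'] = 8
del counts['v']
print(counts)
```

{'f': 2, 'm': 3, 'p': 8}

counts['m'] = 2+1 = 3 → {'y': 2, 'f': 1, 'm': 3}
counts['f'] = 1+1 = 2 → {'y': 2, 'f': 2, 'm': 3}
del 'y' → {'f': 2, 'm': 3}
counts['v'] = counts['f']+4 = 6 → {'f': 2, 'm': 3, 'v': 6}
counts['p'] = 8 → {'f': 2, 'm': 3, 'v': 6, 'p': 8}
del 'v' → {'f': 2, 'm': 3, 'p': 8}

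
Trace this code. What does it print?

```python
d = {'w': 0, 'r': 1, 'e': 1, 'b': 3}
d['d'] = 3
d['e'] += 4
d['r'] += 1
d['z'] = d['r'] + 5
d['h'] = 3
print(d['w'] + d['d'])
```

d['d'] = 3 → {'w': 0, 'r': 1, 'e': 1, 'b': 3, 'd': 3}
d['e'] = 1+4 = 5 → {'w': 0, 'r': 1, 'e': 5, 'b': 3, 'd': 3}
d['r'] = 1+1 = 2 → {'w': 0, 'r': 2, 'e': 5, 'b': 3, 'd': 3}
d['z'] = d['r']+5 = 7 → {'w': 0, 'r': 2, 'e': 5, 'b': 3, 'd': 3, 'z': 7}
d['h'] = 3 → {'w': 0, 'r': 2, 'e': 5, 'b': 3, 'd': 3, 'z': 7, 'h': 3}
d['w']+d['d'] = 0+3 = 3

3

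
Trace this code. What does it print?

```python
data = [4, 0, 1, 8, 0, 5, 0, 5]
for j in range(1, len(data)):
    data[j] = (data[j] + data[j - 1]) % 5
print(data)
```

[4, 4, 0, 3, 3, 3, 3, 3]

j=1: data[1] = (0+4)%5 = 4 → [4, 4, 1, 8, 0, 5, 0, 5]
j=2: data[2] = (1+4)%5 = 0 → [4, 4, 0, 8, 0, 5, 0, 5]
j=3: data[3] = (8+0)%5 = 3 → [4, 4, 0, 3, 0, 5, 0, 5]
j=4: data[4] = (0+3)%5 = 3 → [4, 4, 0, 3, 3, 5, 0, 5]
j=5: data[5] = (5+3)%5 = 3 → [4, 4, 0, 3, 3, 3, 0, 5]
j=6: data[6] = (0+3)%5 = 3 → [4, 4, 0, 3, 3, 3, 3, 5]
j=7: data[7] = (5+3)%5 = 3 → [4, 4, 0, 3, 3, 3, 3, 3]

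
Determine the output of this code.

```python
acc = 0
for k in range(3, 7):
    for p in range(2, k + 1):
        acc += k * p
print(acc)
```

k=3,p=2: acc = 0+6 = 6
k=3,p=3: acc = 6+9 = 15
k=4,p=2: acc = 15+8 = 23
k=4,p=3: acc = 23+12 = 35
k=4,p=4: acc = 35+16 = 51
k=5,p=2: acc = 51+10 = 61
k=5,p=3: acc = 61+15 = 76
k=5,p=4: acc = 76+20 = 96
k=5,p=5: acc = 96+25 = 121
k=6,p=2: acc = 121+12 = 133
k=6,p=3: acc = 133+18 = 151
k=6,p=4: acc = 151+24 = 175
k=6,p=5: acc = 175+30 = 205
k=6,p=6: acc = 205+36 = 241

241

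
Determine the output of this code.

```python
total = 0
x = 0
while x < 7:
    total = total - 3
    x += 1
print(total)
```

-21

x=0: total = 0-3 = -3
x=1: total = (-3)-3 = -6
x=2: total = (-6)-3 = -9
x=3: total = (-9)-3 = -12
x=4: total = (-12)-3 = -15
x=5: total = (-15)-3 = -18
x=6: total = (-18)-3 = -21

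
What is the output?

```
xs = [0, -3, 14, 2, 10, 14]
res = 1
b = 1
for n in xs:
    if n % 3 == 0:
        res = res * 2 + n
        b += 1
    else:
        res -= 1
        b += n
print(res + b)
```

40

n=0: %3==0, res = 1*2+0 = 2; b=2
n=-3: %3==0, res = 2*2+(-3) = 1; b=3
n=14: not %3==0, res = 1-1 = 0; b=17
n=2: not %3==0, res = 0-1 = -1; b=19
n=10: not %3==0, res = (-1)-1 = -2; b=29
n=14: not %3==0, res = (-2)-1 = -3; b=43
res+b = (-3)+43 = 40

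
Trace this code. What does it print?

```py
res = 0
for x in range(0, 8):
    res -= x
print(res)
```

x=0: res = 0-0 = 0
x=1: res = 0-1 = -1
x=2: res = (-1)-2 = -3
x=3: res = (-3)-3 = -6
x=4: res = (-6)-4 = -10
x=5: res = (-10)-5 = -15
x=6: res = (-15)-6 = -21
x=7: res = (-21)-7 = -28

-28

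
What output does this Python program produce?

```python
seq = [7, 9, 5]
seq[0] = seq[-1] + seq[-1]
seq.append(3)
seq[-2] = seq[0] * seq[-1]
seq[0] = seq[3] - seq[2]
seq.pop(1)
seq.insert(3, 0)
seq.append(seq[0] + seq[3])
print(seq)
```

seq[0] = seq[-1]+seq[-1] = 5+5 = 10 → [10, 9, 5]
append 3 → [10, 9, 5, 3]
seq[-2] = seq[0]*seq[-1] = 10*3 = 30 → [10, 9, 30, 3]
seq[0] = seq[3]-seq[2] = 3-30 = -27 → [-27, 9, 30, 3]
pop(1) removes 9 → [-27, 30, 3]
insert 0 at 3 → [-27, 30, 3, 0]
append seq[0]+seq[3] = (-27)+0 = -27 → [-27, 30, 3, 0, -27]

[-27, 30, 3, 0, -27]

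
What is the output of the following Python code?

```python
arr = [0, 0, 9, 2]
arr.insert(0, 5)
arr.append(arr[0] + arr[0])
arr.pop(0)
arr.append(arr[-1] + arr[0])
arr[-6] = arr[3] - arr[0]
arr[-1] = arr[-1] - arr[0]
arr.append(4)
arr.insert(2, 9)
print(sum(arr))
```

44

insert 5 at 0 → [5, 0, 0, 9, 2]
append arr[0]+arr[0] = 5+5 = 10 → [5, 0, 0, 9, 2, 10]
pop(0) removes 5 → [0, 0, 9, 2, 10]
append arr[-1]+arr[0] = 10+0 = 10 → [0, 0, 9, 2, 10, 10]
arr[-6] = arr[3]-arr[0] = 2-0 = 2 → [2, 0, 9, 2, 10, 10]
arr[-1] = arr[-1]-arr[0] = 10-2 = 8 → [2, 0, 9, 2, 10, 8]
append 4 → [2, 0, 9, 2, 10, 8, 4]
insert 9 at 2 → [2, 0, 9, 9, 2, 10, 8, 4]
sum = 44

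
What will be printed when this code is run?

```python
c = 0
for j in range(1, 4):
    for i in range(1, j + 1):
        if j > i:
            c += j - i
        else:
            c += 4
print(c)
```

j=1,i=1: not 1>1, c = 0+4 = 4
j=2,i=1: 2>1, c = 4+1 = 5
j=2,i=2: not 2>2, c = 5+4 = 9
j=3,i=1: 3>1, c = 9+2 = 11
j=3,i=2: 3>2, c = 11+1 = 12
j=3,i=3: not 3>3, c = 12+4 = 16

16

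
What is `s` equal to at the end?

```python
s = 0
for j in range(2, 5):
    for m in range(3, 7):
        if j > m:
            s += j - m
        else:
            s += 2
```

j=2,m=3: not 2>3, s = 0+2 = 2
j=2,m=4: not 2>4, s = 2+2 = 4
j=2,m=5: not 2>5, s = 4+2 = 6
j=2,m=6: not 2>6, s = 6+2 = 8
j=3,m=3: not 3>3, s = 8+2 = 10
j=3,m=4: not 3>4, s = 10+2 = 12
j=3,m=5: not 3>5, s = 12+2 = 14
j=3,m=6: not 3>6, s = 14+2 = 16
j=4,m=3: 4>3, s = 16+1 = 17
j=4,m=4: not 4>4, s = 17+2 = 19
j=4,m=5: not 4>5, s = 19+2 = 21
j=4,m=6: not 4>6, s = 21+2 = 23

23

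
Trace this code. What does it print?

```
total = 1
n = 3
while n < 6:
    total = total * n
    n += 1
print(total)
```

n=3: total = 1*3 = 3
n=4: total = 3*4 = 12
n=5: total = 12*5 = 60

60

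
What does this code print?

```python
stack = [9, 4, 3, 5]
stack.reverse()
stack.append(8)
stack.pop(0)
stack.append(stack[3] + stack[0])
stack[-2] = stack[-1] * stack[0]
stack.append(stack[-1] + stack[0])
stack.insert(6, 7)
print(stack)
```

[3, 4, 9, 33, 11, 14, 7]

reverse → [5, 3, 4, 9]
append 8 → [5, 3, 4, 9, 8]
pop(0) removes 5 → [3, 4, 9, 8]
append stack[3]+stack[0] = 8+3 = 11 → [3, 4, 9, 8, 11]
stack[-2] = stack[-1]*stack[0] = 11*3 = 33 → [3, 4, 9, 33, 11]
append stack[-1]+stack[0] = 11+3 = 14 → [3, 4, 9, 33, 11, 14]
insert 7 at 6 → [3, 4, 9, 33, 11, 14, 7]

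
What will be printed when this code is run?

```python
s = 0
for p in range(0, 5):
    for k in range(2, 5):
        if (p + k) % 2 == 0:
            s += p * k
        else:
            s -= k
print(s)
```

27

p=0,k=2: even sum, s = 0+0 = 0
p=0,k=3: odd sum, s = 0-3 = -3
p=0,k=4: even sum, s = (-3)+0 = -3
p=1,k=2: odd sum, s = (-3)-2 = -5
p=1,k=3: even sum, s = (-5)+3 = -2
p=1,k=4: odd sum, s = (-2)-4 = -6
p=2,k=2: even sum, s = (-6)+4 = -2
p=2,k=3: odd sum, s = (-2)-3 = -5
p=2,k=4: even sum, s = (-5)+8 = 3
p=3,k=2: odd sum, s = 3-2 = 1
p=3,k=3: even sum, s = 1+9 = 10
p=3,k=4: odd sum, s = 10-4 = 6
p=4,k=2: even sum, s = 6+8 = 14
p=4,k=3: odd sum, s = 14-3 = 11
p=4,k=4: even sum, s = 11+16 = 27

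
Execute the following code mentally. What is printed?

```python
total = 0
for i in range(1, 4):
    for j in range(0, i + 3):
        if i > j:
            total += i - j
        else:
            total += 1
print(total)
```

19

i=1,j=0: 1>0, total = 0+1 = 1
i=1,j=1: not 1>1, total = 1+1 = 2
i=1,j=2: not 1>2, total = 2+1 = 3
i=1,j=3: not 1>3, total = 3+1 = 4
i=2,j=0: 2>0, total = 4+2 = 6
i=2,j=1: 2>1, total = 6+1 = 7
i=2,j=2: not 2>2, total = 7+1 = 8
i=2,j=3: not 2>3, total = 8+1 = 9
i=2,j=4: not 2>4, total = 9+1 = 10
i=3,j=0: 3>0, total = 10+3 = 13
i=3,j=1: 3>1, total = 13+2 = 15
i=3,j=2: 3>2, total = 15+1 = 16
i=3,j=3: not 3>3, total = 16+1 = 17
i=3,j=4: not 3>4, total = 17+1 = 18
i=3,j=5: not 3>5, total = 18+1 = 19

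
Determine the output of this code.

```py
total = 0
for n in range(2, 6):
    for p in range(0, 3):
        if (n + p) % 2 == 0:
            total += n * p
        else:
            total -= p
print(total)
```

n=2,p=0: even sum, total = 0+0 = 0
n=2,p=1: odd sum, total = 0-1 = -1
n=2,p=2: even sum, total = (-1)+4 = 3
n=3,p=0: odd sum, total = 3-0 = 3
n=3,p=1: even sum, total = 3+3 = 6
n=3,p=2: odd sum, total = 6-2 = 4
n=4,p=0: even sum, total = 4+0 = 4
n=4,p=1: odd sum, total = 4-1 = 3
n=4,p=2: even sum, total = 3+8 = 11
n=5,p=0: odd sum, total = 11-0 = 11
n=5,p=1: even sum, total = 11+5 = 16
n=5,p=2: odd sum, total = 16-2 = 14

14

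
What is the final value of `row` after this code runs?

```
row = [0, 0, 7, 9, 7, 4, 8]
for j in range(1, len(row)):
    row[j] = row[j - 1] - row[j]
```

[0, 0, -7, -16, -23, -27, -35]

j=1: row[1] = 0-0 = 0 → [0, 0, 7, 9, 7, 4, 8]
j=2: row[2] = 0-7 = -7 → [0, 0, -7, 9, 7, 4, 8]
j=3: row[3] = (-7)-9 = -16 → [0, 0, -7, -16, 7, 4, 8]
j=4: row[4] = (-16)-7 = -23 → [0, 0, -7, -16, -23, 4, 8]
j=5: row[5] = (-23)-4 = -27 → [0, 0, -7, -16, -23, -27, 8]
j=6: row[6] = (-27)-8 = -35 → [0, 0, -7, -16, -23, -27, -35]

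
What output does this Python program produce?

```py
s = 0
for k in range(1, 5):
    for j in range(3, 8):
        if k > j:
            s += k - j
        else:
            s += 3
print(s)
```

k=1,j=3: not 1>3, s = 0+3 = 3
k=1,j=4: not 1>4, s = 3+3 = 6
k=1,j=5: not 1>5, s = 6+3 = 9
k=1,j=6: not 1>6, s = 9+3 = 12
k=1,j=7: not 1>7, s = 12+3 = 15
k=2,j=3: not 2>3, s = 15+3 = 18
k=2,j=4: not 2>4, s = 18+3 = 21
k=2,j=5: not 2>5, s = 21+3 = 24
k=2,j=6: not 2>6, s = 24+3 = 27
k=2,j=7: not 2>7, s = 27+3 = 30
k=3,j=3: not 3>3, s = 30+3 = 33
k=3,j=4: not 3>4, s = 33+3 = 36
k=3,j=5: not 3>5, s = 36+3 = 39
k=3,j=6: not 3>6, s = 39+3 = 42
k=3,j=7: not 3>7, s = 42+3 = 45
k=4,j=3: 4>3, s = 45+1 = 46
k=4,j=4: not 4>4, s = 46+3 = 49
k=4,j=5: not 4>5, s = 49+3 = 52
k=4,j=6: not 4>6, s = 52+3 = 55
k=4,j=7: not 4>7, s = 55+3 = 58

58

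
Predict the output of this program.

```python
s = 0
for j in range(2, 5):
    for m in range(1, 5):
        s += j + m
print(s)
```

j=2,m=1: s = 0+3 = 3
j=2,m=2: s = 3+4 = 7
j=2,m=3: s = 7+5 = 12
j=2,m=4: s = 12+6 = 18
j=3,m=1: s = 18+4 = 22
j=3,m=2: s = 22+5 = 27
j=3,m=3: s = 27+6 = 33
j=3,m=4: s = 33+7 = 40
j=4,m=1: s = 40+5 = 45
j=4,m=2: s = 45+6 = 51
j=4,m=3: s = 51+7 = 58
j=4,m=4: s = 58+8 = 66

66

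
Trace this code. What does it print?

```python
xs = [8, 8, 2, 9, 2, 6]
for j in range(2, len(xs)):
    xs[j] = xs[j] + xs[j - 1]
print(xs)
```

[8, 8, 10, 19, 21, 27]

j=2: xs[2] = 2+8 = 10 → [8, 8, 10, 9, 2, 6]
j=3: xs[3] = 9+10 = 19 → [8, 8, 10, 19, 2, 6]
j=4: xs[4] = 2+19 = 21 → [8, 8, 10, 19, 21, 6]
j=5: xs[5] = 6+21 = 27 → [8, 8, 10, 19, 21, 27]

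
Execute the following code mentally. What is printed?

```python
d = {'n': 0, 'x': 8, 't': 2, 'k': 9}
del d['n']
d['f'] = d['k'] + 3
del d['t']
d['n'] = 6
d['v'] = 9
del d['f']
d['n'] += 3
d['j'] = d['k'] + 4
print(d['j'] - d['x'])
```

5

del 'n' → {'x': 8, 't': 2, 'k': 9}
d['f'] = d['k']+3 = 12 → {'x': 8, 't': 2, 'k': 9, 'f': 12}
del 't' → {'x': 8, 'k': 9, 'f': 12}
d['n'] = 6 → {'x': 8, 'k': 9, 'f': 12, 'n': 6}
d['v'] = 9 → {'x': 8, 'k': 9, 'f': 12, 'n': 6, 'v': 9}
del 'f' → {'x': 8, 'k': 9, 'n': 6, 'v': 9}
d['n'] = 6+3 = 9 → {'x': 8, 'k': 9, 'n': 9, 'v': 9}
d['j'] = d['k']+4 = 13 → {'x': 8, 'k': 9, 'n': 9, 'v': 9, 'j': 13}
d['j']-d['x'] = 13-8 = 5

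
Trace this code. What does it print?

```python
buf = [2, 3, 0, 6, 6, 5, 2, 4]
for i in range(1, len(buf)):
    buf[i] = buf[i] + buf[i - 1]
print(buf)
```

[2, 5, 5, 11, 17, 22, 24, 28]

i=1: buf[1] = 3+2 = 5 → [2, 5, 0, 6, 6, 5, 2, 4]
i=2: buf[2] = 0+5 = 5 → [2, 5, 5, 6, 6, 5, 2, 4]
i=3: buf[3] = 6+5 = 11 → [2, 5, 5, 11, 6, 5, 2, 4]
i=4: buf[4] = 6+11 = 17 → [2, 5, 5, 11, 17, 5, 2, 4]
i=5: buf[5] = 5+17 = 22 → [2, 5, 5, 11, 17, 22, 2, 4]
i=6: buf[6] = 2+22 = 24 → [2, 5, 5, 11, 17, 22, 24, 4]
i=7: buf[7] = 4+24 = 28 → [2, 5, 5, 11, 17, 22, 24, 28]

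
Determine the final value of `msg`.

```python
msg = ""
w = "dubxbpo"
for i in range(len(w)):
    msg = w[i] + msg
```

i=0: prepend 'd' → 'd'
i=1: prepend 'u' → 'ud'
i=2: prepend 'b' → 'bud'
i=3: prepend 'x' → 'xbud'
i=4: prepend 'b' → 'bxbud'
i=5: prepend 'p' → 'pbxbud'
i=6: prepend 'o' → 'opbxbud'

'opbxbud'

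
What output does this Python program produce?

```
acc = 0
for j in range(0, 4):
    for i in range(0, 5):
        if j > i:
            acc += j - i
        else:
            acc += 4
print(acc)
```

66

j=0,i=0: not 0>0, acc = 0+4 = 4
j=0,i=1: not 0>1, acc = 4+4 = 8
j=0,i=2: not 0>2, acc = 8+4 = 12
j=0,i=3: not 0>3, acc = 12+4 = 16
j=0,i=4: not 0>4, acc = 16+4 = 20
j=1,i=0: 1>0, acc = 20+1 = 21
j=1,i=1: not 1>1, acc = 21+4 = 25
j=1,i=2: not 1>2, acc = 25+4 = 29
j=1,i=3: not 1>3, acc = 29+4 = 33
j=1,i=4: not 1>4, acc = 33+4 = 37
j=2,i=0: 2>0, acc = 37+2 = 39
j=2,i=1: 2>1, acc = 39+1 = 40
j=2,i=2: not 2>2, acc = 40+4 = 44
j=2,i=3: not 2>3, acc = 44+4 = 48
j=2,i=4: not 2>4, acc = 48+4 = 52
j=3,i=0: 3>0, acc = 52+3 = 55
j=3,i=1: 3>1, acc = 55+2 = 57
j=3,i=2: 3>2, acc = 57+1 = 58
j=3,i=3: not 3>3, acc = 58+4 = 62
j=3,i=4: not 3>4, acc = 62+4 = 66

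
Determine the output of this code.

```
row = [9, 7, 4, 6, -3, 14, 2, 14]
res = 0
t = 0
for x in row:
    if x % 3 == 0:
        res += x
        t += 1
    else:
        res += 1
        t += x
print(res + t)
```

x=9: %3==0, res = 0+9 = 9; t=1
x=7: not %3==0, res = 9+1 = 10; t=8
x=4: not %3==0, res = 10+1 = 11; t=12
x=6: %3==0, res = 11+6 = 17; t=13
x=-3: %3==0, res = 17+(-3) = 14; t=14
x=14: not %3==0, res = 14+1 = 15; t=28
x=2: not %3==0, res = 15+1 = 16; t=30
x=14: not %3==0, res = 16+1 = 17; t=44
res+t = 17+44 = 61

61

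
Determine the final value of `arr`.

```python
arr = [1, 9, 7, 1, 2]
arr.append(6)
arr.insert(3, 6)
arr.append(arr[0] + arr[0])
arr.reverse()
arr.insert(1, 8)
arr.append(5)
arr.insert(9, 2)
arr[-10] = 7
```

append 6 → [1, 9, 7, 1, 2, 6]
insert 6 at 3 → [1, 9, 7, 6, 1, 2, 6]
append arr[0]+arr[0] = 1+1 = 2 → [1, 9, 7, 6, 1, 2, 6, 2]
reverse → [2, 6, 2, 1, 6, 7, 9, 1]
insert 8 at 1 → [2, 8, 6, 2, 1, 6, 7, 9, 1]
append 5 → [2, 8, 6, 2, 1, 6, 7, 9, 1, 5]
insert 2 at 9 → [2, 8, 6, 2, 1, 6, 7, 9, 1, 2, 5]
arr[-10] = 7 → [2, 7, 6, 2, 1, 6, 7, 9, 1, 2, 5]

[2, 7, 6, 2, 1, 6, 7, 9, 1, 2, 5]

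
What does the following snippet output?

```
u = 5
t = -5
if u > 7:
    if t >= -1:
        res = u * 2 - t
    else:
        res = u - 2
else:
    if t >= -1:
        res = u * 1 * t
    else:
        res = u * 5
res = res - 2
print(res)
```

u=5, t=-5
u > 7 is False; t >= -1 is False
→ res = u * 5 = 25
res = 25-2 = 23

23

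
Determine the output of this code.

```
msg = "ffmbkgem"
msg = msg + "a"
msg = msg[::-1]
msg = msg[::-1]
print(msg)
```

+ 'a' → 'ffmbkgema'
reverse → 'amegkbmff'
reverse → 'ffmbkgema'

ffmbkgema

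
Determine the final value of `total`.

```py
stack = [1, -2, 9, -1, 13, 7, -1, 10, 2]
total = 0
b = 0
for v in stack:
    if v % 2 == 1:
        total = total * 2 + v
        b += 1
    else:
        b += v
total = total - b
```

217

v=1: odd, total = 0*2+1 = 1; b=1
v=-2: not odd; b=-1
v=9: odd, total = 1*2+9 = 11; b=0
v=-1: odd, total = 11*2+(-1) = 21; b=1
v=13: odd, total = 21*2+13 = 55; b=2
v=7: odd, total = 55*2+7 = 117; b=3
v=-1: odd, total = 117*2+(-1) = 233; b=4
v=10: not odd; b=14
v=2: not odd; b=16
total-b = 233-16 = 217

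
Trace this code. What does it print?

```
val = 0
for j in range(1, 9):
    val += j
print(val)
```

36

j=1: val = 0+1 = 1
j=2: val = 1+2 = 3
j=3: val = 3+3 = 6
j=4: val = 6+4 = 10
j=5: val = 10+5 = 15
j=6: val = 15+6 = 21
j=7: val = 21+7 = 28
j=8: val = 28+8 = 36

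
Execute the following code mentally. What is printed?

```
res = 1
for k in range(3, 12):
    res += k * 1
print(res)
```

64

k=3: res = 1+3*1 = 4
k=4: res = 4+4*1 = 8
k=5: res = 8+5*1 = 13
k=6: res = 13+6*1 = 19
k=7: res = 19+7*1 = 26
k=8: res = 26+8*1 = 34
k=9: res = 34+9*1 = 43
k=10: res = 43+10*1 = 53
k=11: res = 53+11*1 = 64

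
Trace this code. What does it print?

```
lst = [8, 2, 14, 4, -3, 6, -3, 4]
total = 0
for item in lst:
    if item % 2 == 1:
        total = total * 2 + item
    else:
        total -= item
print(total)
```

-137

item=8: not odd, total = 0-8 = -8
item=2: not odd, total = (-8)-2 = -10
item=14: not odd, total = (-10)-14 = -24
item=4: not odd, total = (-24)-4 = -28
item=-3: odd, total = (-28)*2+(-3) = -59
item=6: not odd, total = (-59)-6 = -65
item=-3: odd, total = (-65)*2+(-3) = -133
item=4: not odd, total = (-133)-4 = -137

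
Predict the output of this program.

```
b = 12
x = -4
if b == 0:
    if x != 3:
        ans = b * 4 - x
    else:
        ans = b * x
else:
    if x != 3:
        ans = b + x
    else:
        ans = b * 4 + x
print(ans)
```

b=12, x=-4
b == 0 is False; x != 3 is True
→ ans = b + x = 8

8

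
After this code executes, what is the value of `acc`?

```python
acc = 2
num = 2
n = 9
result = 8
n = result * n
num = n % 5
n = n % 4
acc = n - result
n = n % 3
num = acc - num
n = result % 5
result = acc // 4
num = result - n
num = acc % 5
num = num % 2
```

n = 8*9 = 72
num = 72%5 = 2
n = 72%4 = 0
acc = 0-8 = -8
n = 0%3 = 0
num = (-8)-2 = -10
n = 8%5 = 3
result = (-8)//4 = -2
num = (-2)-3 = -5
num = (-8)%5 = 2
num = 2%2 = 0

-8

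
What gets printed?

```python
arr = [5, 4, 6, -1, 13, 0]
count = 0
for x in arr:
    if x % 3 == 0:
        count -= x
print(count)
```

x=5: not %3==0
x=4: not %3==0
x=6: %3==0, count = 0-6 = -6
x=-1: not %3==0
x=13: not %3==0
x=0: %3==0, count = (-6)-0 = -6

-6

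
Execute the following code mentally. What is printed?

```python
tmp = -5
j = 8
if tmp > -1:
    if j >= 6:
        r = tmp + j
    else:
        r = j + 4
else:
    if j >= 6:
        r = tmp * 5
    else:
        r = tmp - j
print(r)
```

tmp=-5, j=8
tmp > -1 is False; j >= 6 is True
→ r = tmp * 5 = -25

-25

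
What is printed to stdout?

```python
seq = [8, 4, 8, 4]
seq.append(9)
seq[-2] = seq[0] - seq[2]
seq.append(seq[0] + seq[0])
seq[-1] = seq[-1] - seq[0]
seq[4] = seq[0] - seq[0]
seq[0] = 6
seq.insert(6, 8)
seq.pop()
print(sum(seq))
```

26

append 9 → [8, 4, 8, 4, 9]
seq[-2] = seq[0]-seq[2] = 8-8 = 0 → [8, 4, 8, 0, 9]
append seq[0]+seq[0] = 8+8 = 16 → [8, 4, 8, 0, 9, 16]
seq[-1] = seq[-1]-seq[0] = 16-8 = 8 → [8, 4, 8, 0, 9, 8]
seq[4] = seq[0]-seq[0] = 8-8 = 0 → [8, 4, 8, 0, 0, 8]
seq[0] = 6 → [6, 4, 8, 0, 0, 8]
insert 8 at 6 → [6, 4, 8, 0, 0, 8, 8]
pop() removes 8 → [6, 4, 8, 0, 0, 8]
sum = 26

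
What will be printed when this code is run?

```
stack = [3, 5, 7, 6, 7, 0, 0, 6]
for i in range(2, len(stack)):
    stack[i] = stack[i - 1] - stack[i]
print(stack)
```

i=2: stack[2] = 5-7 = -2 → [3, 5, -2, 6, 7, 0, 0, 6]
i=3: stack[3] = (-2)-6 = -8 → [3, 5, -2, -8, 7, 0, 0, 6]
i=4: stack[4] = (-8)-7 = -15 → [3, 5, -2, -8, -15, 0, 0, 6]
i=5: stack[5] = (-15)-0 = -15 → [3, 5, -2, -8, -15, -15, 0, 6]
i=6: stack[6] = (-15)-0 = -15 → [3, 5, -2, -8, -15, -15, -15, 6]
i=7: stack[7] = (-15)-6 = -21 → [3, 5, -2, -8, -15, -15, -15, -21]

[3, 5, -2, -8, -15, -15, -15, -21]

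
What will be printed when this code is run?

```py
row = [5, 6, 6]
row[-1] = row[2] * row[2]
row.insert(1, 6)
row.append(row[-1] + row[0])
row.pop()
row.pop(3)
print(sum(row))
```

17

row[-1] = row[2]*row[2] = 6*6 = 36 → [5, 6, 36]
insert 6 at 1 → [5, 6, 6, 36]
append row[-1]+row[0] = 36+5 = 41 → [5, 6, 6, 36, 41]
pop() removes 41 → [5, 6, 6, 36]
pop(3) removes 36 → [5, 6, 6]
sum = 17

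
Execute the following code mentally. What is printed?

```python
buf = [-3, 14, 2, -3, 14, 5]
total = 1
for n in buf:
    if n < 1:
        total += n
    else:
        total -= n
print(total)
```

-40

n=-3: <1, total = 1+(-3) = -2
n=14: not <1, total = (-2)-14 = -16
n=2: not <1, total = (-16)-2 = -18
n=-3: <1, total = (-18)+(-3) = -21
n=14: not <1, total = (-21)-14 = -35
n=5: not <1, total = (-35)-5 = -40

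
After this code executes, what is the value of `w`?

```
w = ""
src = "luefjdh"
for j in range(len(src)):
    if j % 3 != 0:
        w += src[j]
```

j=0: skip
j=1: add 'u' → 'u'
j=2: add 'e' → 'ue'
j=3: skip
j=4: add 'j' → 'uej'
j=5: add 'd' → 'uejd'
j=6: skip

'uejd'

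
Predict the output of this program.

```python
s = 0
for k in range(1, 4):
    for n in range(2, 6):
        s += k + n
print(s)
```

66

k=1,n=2: s = 0+3 = 3
k=1,n=3: s = 3+4 = 7
k=1,n=4: s = 7+5 = 12
k=1,n=5: s = 12+6 = 18
k=2,n=2: s = 18+4 = 22
k=2,n=3: s = 22+5 = 27
k=2,n=4: s = 27+6 = 33
k=2,n=5: s = 33+7 = 40
k=3,n=2: s = 40+5 = 45
k=3,n=3: s = 45+6 = 51
k=3,n=4: s = 51+7 = 58
k=3,n=5: s = 58+8 = 66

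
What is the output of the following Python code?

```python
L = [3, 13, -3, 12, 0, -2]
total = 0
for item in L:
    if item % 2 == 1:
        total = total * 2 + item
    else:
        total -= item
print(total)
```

item=3: odd, total = 0*2+3 = 3
item=13: odd, total = 3*2+13 = 19
item=-3: odd, total = 19*2+(-3) = 35
item=12: not odd, total = 35-12 = 23
item=0: not odd, total = 23-0 = 23
item=-2: not odd, total = 23-(-2) = 25

25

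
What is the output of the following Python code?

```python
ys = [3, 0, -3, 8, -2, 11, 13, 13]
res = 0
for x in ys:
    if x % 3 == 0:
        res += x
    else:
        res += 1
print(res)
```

5

x=3: %3==0, res = 0+3 = 3
x=0: %3==0, res = 3+0 = 3
x=-3: %3==0, res = 3+(-3) = 0
x=8: not %3==0, res = 0+1 = 1
x=-2: not %3==0, res = 1+1 = 2
x=11: not %3==0, res = 2+1 = 3
x=13: not %3==0, res = 3+1 = 4
x=13: not %3==0, res = 4+1 = 5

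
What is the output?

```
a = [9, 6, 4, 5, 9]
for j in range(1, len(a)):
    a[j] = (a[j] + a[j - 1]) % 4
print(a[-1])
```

j=1: a[1] = (6+9)%4 = 3 → [9, 3, 4, 5, 9]
j=2: a[2] = (4+3)%4 = 3 → [9, 3, 3, 5, 9]
j=3: a[3] = (5+3)%4 = 0 → [9, 3, 3, 0, 9]
j=4: a[4] = (9+0)%4 = 1 → [9, 3, 3, 0, 1]

1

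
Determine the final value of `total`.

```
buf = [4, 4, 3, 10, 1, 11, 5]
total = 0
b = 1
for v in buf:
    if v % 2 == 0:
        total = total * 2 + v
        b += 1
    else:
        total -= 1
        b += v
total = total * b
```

v=4: even, total = 0*2+4 = 4; b=2
v=4: even, total = 4*2+4 = 12; b=3
v=3: not even, total = 12-1 = 11; b=6
v=10: even, total = 11*2+10 = 32; b=7
v=1: not even, total = 32-1 = 31; b=8
v=11: not even, total = 31-1 = 30; b=19
v=5: not even, total = 30-1 = 29; b=24
total*b = 29*24 = 696

696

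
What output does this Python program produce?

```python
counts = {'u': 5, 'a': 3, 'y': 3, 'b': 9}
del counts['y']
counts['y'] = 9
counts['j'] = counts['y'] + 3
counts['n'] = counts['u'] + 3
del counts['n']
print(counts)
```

{'u': 5, 'a': 3, 'b': 9, 'y': 9, 'j': 12}

del 'y' → {'u': 5, 'a': 3, 'b': 9}
counts['y'] = 9 → {'u': 5, 'a': 3, 'b': 9, 'y': 9}
counts['j'] = counts['y']+3 = 12 → {'u': 5, 'a': 3, 'b': 9, 'y': 9, 'j': 12}
counts['n'] = counts['u']+3 = 8 → {'u': 5, 'a': 3, 'b': 9, 'y': 9, 'j': 12, 'n': 8}
del 'n' → {'u': 5, 'a': 3, 'b': 9, 'y': 9, 'j': 12}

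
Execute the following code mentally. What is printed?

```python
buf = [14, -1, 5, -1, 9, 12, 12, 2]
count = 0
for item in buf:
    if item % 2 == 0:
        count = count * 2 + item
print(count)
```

item=14: even, count = 0*2+14 = 14
item=-1: not even
item=5: not even
item=-1: not even
item=9: not even
item=12: even, count = 14*2+12 = 40
item=12: even, count = 40*2+12 = 92
item=2: even, count = 92*2+2 = 186

186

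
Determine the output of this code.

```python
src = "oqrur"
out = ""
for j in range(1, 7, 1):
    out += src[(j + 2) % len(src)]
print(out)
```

uroqru

j=1: add src[3]='u' → 'u'
j=2: add src[4]='r' → 'ur'
j=3: add src[0]='o' → 'uro'
j=4: add src[1]='q' → 'uroq'
j=5: add src[2]='r' → 'uroqr'
j=6: add src[3]='u' → 'uroqru'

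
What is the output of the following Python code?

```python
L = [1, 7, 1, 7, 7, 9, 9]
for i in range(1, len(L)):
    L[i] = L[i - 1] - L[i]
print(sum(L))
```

i=1: L[1] = 1-7 = -6 → [1, -6, 1, 7, 7, 9, 9]
i=2: L[2] = (-6)-1 = -7 → [1, -6, -7, 7, 7, 9, 9]
i=3: L[3] = (-7)-7 = -14 → [1, -6, -7, -14, 7, 9, 9]
i=4: L[4] = (-14)-7 = -21 → [1, -6, -7, -14, -21, 9, 9]
i=5: L[5] = (-21)-9 = -30 → [1, -6, -7, -14, -21, -30, 9]
i=6: L[6] = (-30)-9 = -39 → [1, -6, -7, -14, -21, -30, -39]
sum = -116

-116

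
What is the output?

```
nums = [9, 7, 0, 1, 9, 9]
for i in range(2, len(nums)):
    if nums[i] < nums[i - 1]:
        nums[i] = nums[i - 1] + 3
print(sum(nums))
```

i=2: 0<7, nums[2] = 7+3 = 10 → [9, 7, 10, 1, 9, 9]
i=3: 1<10, nums[3] = 10+3 = 13 → [9, 7, 10, 13, 9, 9]
i=4: 9<13, nums[4] = 13+3 = 16 → [9, 7, 10, 13, 16, 9]
i=5: 9<16, nums[5] = 16+3 = 19 → [9, 7, 10, 13, 16, 19]
sum = 74

74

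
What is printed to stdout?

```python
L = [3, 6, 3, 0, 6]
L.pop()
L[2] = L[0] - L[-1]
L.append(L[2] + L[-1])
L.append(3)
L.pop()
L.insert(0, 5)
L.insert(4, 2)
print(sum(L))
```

pop() removes 6 → [3, 6, 3, 0]
L[2] = L[0]-L[-1] = 3-0 = 3 → [3, 6, 3, 0]
append L[2]+L[-1] = 3+0 = 3 → [3, 6, 3, 0, 3]
append 3 → [3, 6, 3, 0, 3, 3]
pop() removes 3 → [3, 6, 3, 0, 3]
insert 5 at 0 → [5, 3, 6, 3, 0, 3]
insert 2 at 4 → [5, 3, 6, 3, 2, 0, 3]
sum = 22

22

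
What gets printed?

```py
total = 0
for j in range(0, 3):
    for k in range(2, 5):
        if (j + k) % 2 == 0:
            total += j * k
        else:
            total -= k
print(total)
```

j=0,k=2: even sum, total = 0+0 = 0
j=0,k=3: odd sum, total = 0-3 = -3
j=0,k=4: even sum, total = (-3)+0 = -3
j=1,k=2: odd sum, total = (-3)-2 = -5
j=1,k=3: even sum, total = (-5)+3 = -2
j=1,k=4: odd sum, total = (-2)-4 = -6
j=2,k=2: even sum, total = (-6)+4 = -2
j=2,k=3: odd sum, total = (-2)-3 = -5
j=2,k=4: even sum, total = (-5)+8 = 3

3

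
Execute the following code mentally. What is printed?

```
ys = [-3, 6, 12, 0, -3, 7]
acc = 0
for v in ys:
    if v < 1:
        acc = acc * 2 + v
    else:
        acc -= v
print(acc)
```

-94

v=-3: <1, acc = 0*2+(-3) = -3
v=6: not <1, acc = (-3)-6 = -9
v=12: not <1, acc = (-9)-12 = -21
v=0: <1, acc = (-21)*2+0 = -42
v=-3: <1, acc = (-42)*2+(-3) = -87
v=7: not <1, acc = (-87)-7 = -94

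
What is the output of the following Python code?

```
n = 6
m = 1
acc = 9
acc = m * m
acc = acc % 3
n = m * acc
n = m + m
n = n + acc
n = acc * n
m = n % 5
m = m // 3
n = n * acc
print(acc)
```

1

acc = 1*1 = 1
acc = 1%3 = 1
n = 1*1 = 1
n = 1+1 = 2
n = 2+1 = 3
n = 1*3 = 3
m = 3%5 = 3
m = 3//3 = 1
n = 3*1 = 3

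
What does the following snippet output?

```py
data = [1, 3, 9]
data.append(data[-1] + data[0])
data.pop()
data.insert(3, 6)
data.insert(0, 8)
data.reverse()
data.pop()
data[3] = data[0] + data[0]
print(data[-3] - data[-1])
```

-3

append data[-1]+data[0] = 9+1 = 10 → [1, 3, 9, 10]
pop() removes 10 → [1, 3, 9]
insert 6 at 3 → [1, 3, 9, 6]
insert 8 at 0 → [8, 1, 3, 9, 6]
reverse → [6, 9, 3, 1, 8]
pop() removes 8 → [6, 9, 3, 1]
data[3] = data[0]+data[0] = 6+6 = 12 → [6, 9, 3, 12]
data[-3]-data[-1] = 9-12 = -3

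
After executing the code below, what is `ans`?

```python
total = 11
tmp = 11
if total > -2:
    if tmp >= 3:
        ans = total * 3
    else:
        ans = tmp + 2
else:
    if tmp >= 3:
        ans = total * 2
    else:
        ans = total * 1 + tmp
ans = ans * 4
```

total=11, tmp=11
total > -2 is True; tmp >= 3 is True
→ ans = total * 3 = 33
ans = 33*4 = 132

132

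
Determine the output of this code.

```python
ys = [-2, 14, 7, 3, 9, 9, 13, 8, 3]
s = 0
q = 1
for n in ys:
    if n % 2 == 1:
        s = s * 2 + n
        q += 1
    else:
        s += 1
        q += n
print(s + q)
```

566

n=-2: not odd, s = 0+1 = 1; q=-1
n=14: not odd, s = 1+1 = 2; q=13
n=7: odd, s = 2*2+7 = 11; q=14
n=3: odd, s = 11*2+3 = 25; q=15
n=9: odd, s = 25*2+9 = 59; q=16
n=9: odd, s = 59*2+9 = 127; q=17
n=13: odd, s = 127*2+13 = 267; q=18
n=8: not odd, s = 267+1 = 268; q=26
n=3: odd, s = 268*2+3 = 539; q=27
s+q = 539+27 = 566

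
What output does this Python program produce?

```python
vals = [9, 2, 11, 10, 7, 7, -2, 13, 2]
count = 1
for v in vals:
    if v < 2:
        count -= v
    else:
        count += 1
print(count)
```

11

v=9: not <2, count = 1+1 = 2
v=2: not <2, count = 2+1 = 3
v=11: not <2, count = 3+1 = 4
v=10: not <2, count = 4+1 = 5
v=7: not <2, count = 5+1 = 6
v=7: not <2, count = 6+1 = 7
v=-2: <2, count = 7-(-2) = 9
v=13: not <2, count = 9+1 = 10
v=2: not <2, count = 10+1 = 11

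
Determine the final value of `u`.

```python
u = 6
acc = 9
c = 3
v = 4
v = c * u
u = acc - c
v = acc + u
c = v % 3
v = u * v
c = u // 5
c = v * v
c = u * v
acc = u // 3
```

6

v = 3*6 = 18
u = 9-3 = 6
v = 9+6 = 15
c = 15%3 = 0
v = 6*15 = 90
c = 6//5 = 1
c = 90*90 = 8100
c = 6*90 = 540
acc = 6//3 = 2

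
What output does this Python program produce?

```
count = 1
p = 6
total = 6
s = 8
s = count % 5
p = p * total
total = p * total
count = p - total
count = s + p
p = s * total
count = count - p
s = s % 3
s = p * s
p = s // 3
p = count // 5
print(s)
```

216

s = 1%5 = 1
p = 6*6 = 36
total = 36*6 = 216
count = 36-216 = -180
count = 1+36 = 37
p = 1*216 = 216
count = 37-216 = -179
s = 1%3 = 1
s = 216*1 = 216
p = 216//3 = 72
p = (-179)//5 = -36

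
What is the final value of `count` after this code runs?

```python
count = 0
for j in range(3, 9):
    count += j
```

33

j=3: count = 0+3 = 3
j=4: count = 3+4 = 7
j=5: count = 7+5 = 12
j=6: count = 12+6 = 18
j=7: count = 18+7 = 25
j=8: count = 25+8 = 33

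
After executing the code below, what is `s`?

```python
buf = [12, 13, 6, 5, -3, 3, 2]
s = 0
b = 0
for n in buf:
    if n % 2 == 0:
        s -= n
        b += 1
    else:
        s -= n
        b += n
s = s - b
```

-59

n=12: even, s = 0-12 = -12; b=1
n=13: not even, s = (-12)-13 = -25; b=14
n=6: even, s = (-25)-6 = -31; b=15
n=5: not even, s = (-31)-5 = -36; b=20
n=-3: not even, s = (-36)-(-3) = -33; b=17
n=3: not even, s = (-33)-3 = -36; b=20
n=2: even, s = (-36)-2 = -38; b=21
s-b = (-38)-21 = -59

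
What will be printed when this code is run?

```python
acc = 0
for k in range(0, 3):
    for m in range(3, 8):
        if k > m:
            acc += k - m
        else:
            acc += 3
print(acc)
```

k=0,m=3: not 0>3, acc = 0+3 = 3
k=0,m=4: not 0>4, acc = 3+3 = 6
k=0,m=5: not 0>5, acc = 6+3 = 9
k=0,m=6: not 0>6, acc = 9+3 = 12
k=0,m=7: not 0>7, acc = 12+3 = 15
k=1,m=3: not 1>3, acc = 15+3 = 18
k=1,m=4: not 1>4, acc = 18+3 = 21
k=1,m=5: not 1>5, acc = 21+3 = 24
k=1,m=6: not 1>6, acc = 24+3 = 27
k=1,m=7: not 1>7, acc = 27+3 = 30
k=2,m=3: not 2>3, acc = 30+3 = 33
k=2,m=4: not 2>4, acc = 33+3 = 36
k=2,m=5: not 2>5, acc = 36+3 = 39
k=2,m=6: not 2>6, acc = 39+3 = 42
k=2,m=7: not 2>7, acc = 42+3 = 45

45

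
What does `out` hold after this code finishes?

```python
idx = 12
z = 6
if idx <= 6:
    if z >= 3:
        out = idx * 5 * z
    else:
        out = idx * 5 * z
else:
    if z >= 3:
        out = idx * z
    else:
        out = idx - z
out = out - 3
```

idx=12, z=6
idx <= 6 is False; z >= 3 is True
→ out = idx * z = 72
out = 72-3 = 69

69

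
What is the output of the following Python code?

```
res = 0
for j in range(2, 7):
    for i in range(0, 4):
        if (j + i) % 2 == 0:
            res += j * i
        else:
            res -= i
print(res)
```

40

j=2,i=0: even sum, res = 0+0 = 0
j=2,i=1: odd sum, res = 0-1 = -1
j=2,i=2: even sum, res = (-1)+4 = 3
j=2,i=3: odd sum, res = 3-3 = 0
j=3,i=0: odd sum, res = 0-0 = 0
j=3,i=1: even sum, res = 0+3 = 3
j=3,i=2: odd sum, res = 3-2 = 1
j=3,i=3: even sum, res = 1+9 = 10
j=4,i=0: even sum, res = 10+0 = 10
j=4,i=1: odd sum, res = 10-1 = 9
j=4,i=2: even sum, res = 9+8 = 17
j=4,i=3: odd sum, res = 17-3 = 14
j=5,i=0: odd sum, res = 14-0 = 14
j=5,i=1: even sum, res = 14+5 = 19
j=5,i=2: odd sum, res = 19-2 = 17
j=5,i=3: even sum, res = 17+15 = 32
j=6,i=0: even sum, res = 32+0 = 32
j=6,i=1: odd sum, res = 32-1 = 31
j=6,i=2: even sum, res = 31+12 = 43
j=6,i=3: odd sum, res = 43-3 = 40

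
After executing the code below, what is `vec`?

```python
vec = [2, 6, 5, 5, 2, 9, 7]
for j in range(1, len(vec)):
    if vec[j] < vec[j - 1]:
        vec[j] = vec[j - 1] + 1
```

[2, 6, 7, 8, 9, 9, 10]

j=1: 6>=2, unchanged → [2, 6, 5, 5, 2, 9, 7]
j=2: 5<6, vec[2] = 6+1 = 7 → [2, 6, 7, 5, 2, 9, 7]
j=3: 5<7, vec[3] = 7+1 = 8 → [2, 6, 7, 8, 2, 9, 7]
j=4: 2<8, vec[4] = 8+1 = 9 → [2, 6, 7, 8, 9, 9, 7]
j=5: 9>=9, unchanged → [2, 6, 7, 8, 9, 9, 7]
j=6: 7<9, vec[6] = 9+1 = 10 → [2, 6, 7, 8, 9, 9, 10]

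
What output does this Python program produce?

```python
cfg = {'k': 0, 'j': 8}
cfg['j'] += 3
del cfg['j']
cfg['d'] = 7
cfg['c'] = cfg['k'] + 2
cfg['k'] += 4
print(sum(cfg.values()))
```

cfg['j'] = 8+3 = 11 → {'k': 0, 'j': 11}
del 'j' → {'k': 0}
cfg['d'] = 7 → {'k': 0, 'd': 7}
cfg['c'] = cfg['k']+2 = 2 → {'k': 0, 'd': 7, 'c': 2}
cfg['k'] = 0+4 = 4 → {'k': 4, 'd': 7, 'c': 2}
sum of values = 13

13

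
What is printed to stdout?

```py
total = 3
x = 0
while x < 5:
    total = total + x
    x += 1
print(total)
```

13

x=0: total = 3+0 = 3
x=1: total = 3+1 = 4
x=2: total = 4+2 = 6
x=3: total = 6+3 = 9
x=4: total = 9+4 = 13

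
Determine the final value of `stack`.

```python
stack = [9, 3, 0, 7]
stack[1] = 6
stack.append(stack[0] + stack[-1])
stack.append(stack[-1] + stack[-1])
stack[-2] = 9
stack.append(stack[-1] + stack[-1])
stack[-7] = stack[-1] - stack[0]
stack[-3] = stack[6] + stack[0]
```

stack[1] = 6 → [9, 6, 0, 7]
append stack[0]+stack[-1] = 9+7 = 16 → [9, 6, 0, 7, 16]
append stack[-1]+stack[-1] = 16+16 = 32 → [9, 6, 0, 7, 16, 32]
stack[-2] = 9 → [9, 6, 0, 7, 9, 32]
append stack[-1]+stack[-1] = 32+32 = 64 → [9, 6, 0, 7, 9, 32, 64]
stack[-7] = stack[-1]-stack[0] = 64-9 = 55 → [55, 6, 0, 7, 9, 32, 64]
stack[-3] = stack[6]+stack[0] = 64+55 = 119 → [55, 6, 0, 7, 119, 32, 64]

[55, 6, 0, 7, 119, 32, 64]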